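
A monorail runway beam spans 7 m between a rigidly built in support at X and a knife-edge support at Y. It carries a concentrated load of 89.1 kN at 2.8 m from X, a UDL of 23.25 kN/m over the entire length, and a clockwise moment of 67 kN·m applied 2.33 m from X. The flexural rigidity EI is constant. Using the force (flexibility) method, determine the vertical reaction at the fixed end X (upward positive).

R_X = 164.3 kN

Take the reaction at Y as the redundant and release it; the primary structure is a cantilever fixed at X.
Downward deflection at the released point Y due to the loads:
  point load 89.1 at a = 2.8: Pa²(3L − a)/(6EI) = 2119/EI
  UDL 23.25: wL⁴/(8EI) = 6978/EI
  clockwise couple 67 at a = 2.33: M₀a(2L − a)/(2EI) = 910.9/EI
  δ_0 = 10008/EI
Tip deflection under a unit load at Y: L³/(3EI) = 114.3/EI.
Compatibility at Y: δ_0 − R_Y·δ_{YY} = 0, so R_Y = 10008/114.3 = 87.53 kN.
Vertical equilibrium: R_X = ΣP − R_Y = 251.8 − 87.53 = 164.3 kN.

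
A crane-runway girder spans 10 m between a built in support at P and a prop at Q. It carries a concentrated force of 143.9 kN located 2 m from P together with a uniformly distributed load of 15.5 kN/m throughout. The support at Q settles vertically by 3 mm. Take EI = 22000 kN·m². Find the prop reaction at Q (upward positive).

R_Q = 65.99 kN

Remove the prop at Q; the released (primary) structure is a cantilever built in at P.
Deflection at Q on the released cantilever, summing each load's contribution:
  point load 143.9 at a = 2: Pa²(3L − a)/(6EI) = 2686/EI
  UDL 15.5: wL⁴/(8EI) = 19375/EI
  δ_0 = 22061/EI
Flexibility coefficient — unit upward force at Q: δ_{QQ} = L³/(3EI) = 333.3/EI.
With EI = 22000 kN·m²: δ_0 = 1.0028 m and δ_{QQ} = 0.015152 m/kN.
Compatibility — the beam at Q must follow the support down by 0.003 m: δ_0 − R_Q·δ_{QQ} = 0.003, so R_Q = (1.0028 − 0.003)/0.015152 = 65.99 kN.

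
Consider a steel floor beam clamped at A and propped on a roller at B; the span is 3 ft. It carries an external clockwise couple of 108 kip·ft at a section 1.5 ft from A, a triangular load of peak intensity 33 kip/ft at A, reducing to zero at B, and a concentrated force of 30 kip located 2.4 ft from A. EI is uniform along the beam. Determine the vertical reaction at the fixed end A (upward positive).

Take the reaction at B as the redundant and release it; the primary structure is a cantilever fixed at A.
Free-end deflection of the primary structure under the applied loading (downward +):
  clockwise couple 108 at a = 1.5: M₀a(2L − a)/(2EI) = 364.5/EI
  triangular load, peak 33 at the fixed end: w₀L⁴/(30EI) = 89.1/EI
  point load 30 at a = 2.4: Pa²(3L − a)/(6EI) = 190.1/EI
  δ_0 = 643.7/EI
Flexibility coefficient — unit upward force at B: δ_{BB} = L³/(3EI) = 9/EI.
The prop prevents deflection at B: R_B = δ_0/δ_{BB} = 643.7/9 = 71.52 kip.
Vertical equilibrium: R_A = ΣP − R_B = 79.5 − 71.52 = 7.98 kip.

R_A = 7.98 kip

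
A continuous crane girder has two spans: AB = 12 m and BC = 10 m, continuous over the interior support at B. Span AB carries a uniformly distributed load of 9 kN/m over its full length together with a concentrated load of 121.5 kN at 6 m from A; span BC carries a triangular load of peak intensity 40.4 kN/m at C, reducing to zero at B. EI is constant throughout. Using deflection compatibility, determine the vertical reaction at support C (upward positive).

R_C = 100.2 kN

Insert a hinge at B; M_B is the redundant, and each span becomes simply supported.
End slopes at the hinge B, treating each span as simply supported:
  span AB: UDL 9: wL³/(24EI) = 648/EI
  span AB: point load 121.5 at a = 6: Pab(L + a)/(6LEI) = 1094/EI
  span BC: triangular load, peak 40.4: 7w₀L³/(360EI) = 785.6/EI
  relative rotation θ_0 = (1742 + 785.6)/EI = 2527/EI
A unit hogging moment at B produces rotation L₁/(3EI) + L₂/(3EI) = 7.333/EI.
Slope continuity at B: θ_0 = M_B·7.333/EI, so M_B = 2527/7.333 = 344.6 kN·m (hogging).
Span BC, ΣM about C: R_B^{BC}·10 = 673.3 + 344.6, so R_B^{BC} = 101.8 kN and R_C = 202 − 101.8 = 100.2 kN.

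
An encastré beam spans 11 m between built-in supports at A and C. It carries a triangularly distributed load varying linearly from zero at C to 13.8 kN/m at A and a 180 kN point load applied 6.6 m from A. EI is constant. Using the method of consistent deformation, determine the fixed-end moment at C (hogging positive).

Take the two fixed-end moments M_A, M_C as redundants; the released structure is the simple span AC.
End rotations of the released simple span under the applied load (×1/EI):
  at A: triangular load, peak 13.8: w₀L³/(45EI) = 408.2/EI
  at C: triangular load, peak 13.8: 7w₀L³/(360EI) = 357.2/EI
  at A: point load 180 at a = 6.6: Pab(L + b)/(6LEI) = 1220/EI
  at C: point load 180 at a = 6.6: Pab(L + a)/(6LEI) = 1394/EI
  θ_A0 = 1628/EI,  θ_C0 = 1751/EI
Flexibility coefficients: a unit moment at one end gives L/(3EI) there and L/(6EI) at the far end, so f₁₁ = f₂₂ = 3.667/EI and f₁₂ = f₂₁ = 1.833/EI.
Compatibility — zero rotation at each built-in end:
  3.667 M_A + 1.833 M_C = 1628
  1.833 M_A + 3.667 M_C = 1751
Solving the pair gives M_A = 273.6 kN·m and M_C = 340.8 kN·m (hogging).

M_C = 340.8 kN·m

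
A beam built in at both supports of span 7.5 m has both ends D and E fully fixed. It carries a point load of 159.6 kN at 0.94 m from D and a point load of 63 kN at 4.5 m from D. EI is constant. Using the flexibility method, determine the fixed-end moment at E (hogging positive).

Release both end moments; the primary structure is a simply-supported span DE with redundants M_D and M_E.
On the primary (simply-supported) span, the end slopes from the loading are:
  at D: point load 159.6 at a = 0.94: Pab(L + b)/(6LEI) = 307.5/EI
  at E: point load 159.6 at a = 0.94: Pab(L + a)/(6LEI) = 184.6/EI
  at D: point load 63 at a = 4.5: Pab(L + b)/(6LEI) = 198.4/EI
  at E: point load 63 at a = 4.5: Pab(L + a)/(6LEI) = 226.8/EI
  θ_D0 = 505.9/EI,  θ_E0 = 411.4/EI
Flexibility coefficients: a unit moment at one end gives L/(3EI) there and L/(6EI) at the far end, so f₁₁ = f₂₂ = 2.5/EI and f₁₂ = f₂₁ = 1.25/EI.
Compatibility — zero rotation at each built-in end:
  2.5 M_D + 1.25 M_E = 505.9
  1.25 M_D + 2.5 M_E = 411.4
Solving the pair gives M_D = 160.1 kN·m and M_E = 84.49 kN·m (hogging).

M_E = 84.49 kN·m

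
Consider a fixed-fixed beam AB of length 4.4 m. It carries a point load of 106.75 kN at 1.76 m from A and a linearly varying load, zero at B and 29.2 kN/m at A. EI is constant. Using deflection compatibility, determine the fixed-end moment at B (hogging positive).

M_B = 63.93 kN·m

Take the two fixed-end moments M_A, M_B as redundants; the released structure is the simple span AB.
End rotations of the released simple span under the applied load (×1/EI):
  at A: point load 106.75 at a = 1.76: Pab(L + b)/(6LEI) = 132.3/EI
  at B: point load 106.75 at a = 1.76: Pab(L + a)/(6LEI) = 115.7/EI
  at A: triangular load, peak 29.2: w₀L³/(45EI) = 55.27/EI
  at B: triangular load, peak 29.2: 7w₀L³/(360EI) = 48.37/EI
  θ_A0 = 187.5/EI,  θ_B0 = 164.1/EI
Flexibility coefficients: a unit moment at one end gives L/(3EI) there and L/(6EI) at the far end, so f₁₁ = f₂₂ = 1.467/EI and f₁₂ = f₂₁ = 0.7333/EI.
Compatibility — zero rotation at each built-in end:
  1.467 M_A + 0.7333 M_B = 187.5
  0.7333 M_A + 1.467 M_B = 164.1
Solving the pair gives M_A = 95.9 kN·m and M_B = 63.93 kN·m (hogging).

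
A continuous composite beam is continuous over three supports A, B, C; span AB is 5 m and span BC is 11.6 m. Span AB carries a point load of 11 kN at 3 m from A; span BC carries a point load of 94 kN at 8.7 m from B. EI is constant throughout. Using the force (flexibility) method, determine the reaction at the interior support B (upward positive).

Insert a hinge at B; M_B is the redundant, and each span becomes simply supported.
Discontinuity in slope at B on the released structure — sum the simple-span end rotations:
  span AB: point load 11 at a = 3: Pab(L + a)/(6LEI) = 17.6/EI
  span BC: point load 94 at a = 8.7: Pab(L + b)/(6LEI) = 494.1/EI
  relative rotation θ_0 = (17.6 + 494.1)/EI = 511.7/EI
A unit hogging moment at B produces rotation L₁/(3EI) + L₂/(3EI) = 5.533/EI.
Slope continuity at B: θ_0 = M_B·5.533/EI, so M_B = 511.7/5.533 = 92.47 kN·m (hogging).
Span AB, ΣM about A with M_B applied at B: R_B^{AB}·5 = 33 + 92.47, so R_B^{AB} = 25.09 kN and R_A = 11 − 25.09 = -14.09 kN.
Span BC, ΣM about C: R_B^{BC}·11.6 = 272.6 + 92.47, so R_B^{BC} = 31.47 kN and R_C = 94 − 31.47 = 62.53 kN.
R_B = 25.09 + 31.47 = 56.57 kN.

R_B = 56.57 kN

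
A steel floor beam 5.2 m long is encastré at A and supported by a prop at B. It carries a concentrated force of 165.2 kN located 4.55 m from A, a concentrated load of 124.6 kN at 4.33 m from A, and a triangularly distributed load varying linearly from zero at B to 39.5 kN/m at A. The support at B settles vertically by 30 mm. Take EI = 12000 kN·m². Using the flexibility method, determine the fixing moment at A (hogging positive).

M_A = 216.7 kN·m

Release the roller at B. Primary structure: cantilever fixed at A.
Deflection at B on the released cantilever, summing each load's contribution:
  point load 165.2 at a = 4.55: Pa²(3L − a)/(6EI) = 6299/EI
  point load 124.6 at a = 4.33: Pa²(3L − a)/(6EI) = 4388/EI
  triangular load, peak 39.5 at the fixed end: w₀L⁴/(30EI) = 962.7/EI
  δ_0 = 11649/EI
Tip deflection under a unit load at B: L³/(3EI) = 46.87/EI.
With EI = 12000 kN·m²: δ_0 = 0.97077 m and δ_{BB} = 0.003906 m/kN.
Compatibility — the beam at B must follow the support down by 0.03 m: δ_0 − R_B·δ_{BB} = 0.03, so R_B = (0.97077 − 0.03)/0.003906 = 240.9 kN.
Moment equilibrium about A: M_A = Σ(load moments about A) − R_B·L = 1469 − 240.9×5.2 = 216.7 kN·m.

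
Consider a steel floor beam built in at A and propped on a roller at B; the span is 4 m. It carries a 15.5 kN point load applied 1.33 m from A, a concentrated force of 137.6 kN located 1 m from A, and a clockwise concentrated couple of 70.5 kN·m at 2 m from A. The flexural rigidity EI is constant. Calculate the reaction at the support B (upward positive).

Choose R_B as the redundant. The primary structure is the cantilever fixed at A.
Deflection at B on the released cantilever, summing each load's contribution:
  point load 15.5 at a = 1.33: Pa²(3L − a)/(6EI) = 48.76/EI
  point load 137.6 at a = 1: Pa²(3L − a)/(6EI) = 252.3/EI
  clockwise couple 70.5 at a = 2: M₀a(2L − a)/(2EI) = 423/EI
  δ_0 = 724/EI
Tip deflection under a unit load at B: L³/(3EI) = 21.33/EI.
The prop prevents deflection at B: R_B = δ_0/δ_{BB} = 724/21.33 = 33.94 kN.

R_B = 33.94 kN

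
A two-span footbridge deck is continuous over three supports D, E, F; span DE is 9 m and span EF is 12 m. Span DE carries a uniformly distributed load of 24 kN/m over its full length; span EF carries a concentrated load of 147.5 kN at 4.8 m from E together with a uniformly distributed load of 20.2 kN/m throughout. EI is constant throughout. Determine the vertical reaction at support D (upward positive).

R_D = 51.77 kN

Insert a hinge at E; M_E is the redundant, and each span becomes simply supported.
Rotations at E on the released spans (each span's end-slope, ×1/EI):
  span DE: UDL 24: wL³/(24EI) = 729/EI
  span EF: point load 147.5 at a = 4.8: Pab(L + b)/(6LEI) = 1359/EI
  span EF: UDL 20.2: wL³/(24EI) = 1454/EI
  relative rotation θ_0 = (729 + 2814)/EI = 3543/EI
A unit hogging moment at E produces rotation L₁/(3EI) + L₂/(3EI) = 7/EI.
Slope continuity at E: θ_0 = M_E·7/EI, so M_E = 3543/7 = 506.1 kN·m (hogging).
Span DE, ΣM about D with M_E applied at E: R_E^{DE}·9 = 972 + 506.1, so R_E^{DE} = 164.2 kN and R_D = 216 − 164.2 = 51.77 kN.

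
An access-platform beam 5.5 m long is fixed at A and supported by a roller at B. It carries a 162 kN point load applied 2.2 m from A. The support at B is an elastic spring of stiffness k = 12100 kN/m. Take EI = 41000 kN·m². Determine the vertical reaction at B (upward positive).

Choose R_B as the redundant. The primary structure is the cantilever fixed at A.
Deflection at B on the released cantilever, summing each load's contribution:
  point load 162 at a = 2.2: Pa²(3L − a)/(6EI) = 1869/EI
Flexibility coefficient — unit upward force at B: δ_{BB} = L³/(3EI) = 55.46/EI.
With EI = 41000 kN·m²: δ_0 = 0.045579 m and δ_{BB} = 0.001353 m/kN.
Compatibility — the spring shortens by R_B/k under the reaction it provides: δ_0 − R_B·δ_{BB} = R_B/k. With 1/k = 0.000083 m/kN, R_B = δ_0 / (δ_{BB} + 1/k) = 0.045579 / (0.001353 + 0.000083) = 31.76 kN.

R_B = 31.76 kN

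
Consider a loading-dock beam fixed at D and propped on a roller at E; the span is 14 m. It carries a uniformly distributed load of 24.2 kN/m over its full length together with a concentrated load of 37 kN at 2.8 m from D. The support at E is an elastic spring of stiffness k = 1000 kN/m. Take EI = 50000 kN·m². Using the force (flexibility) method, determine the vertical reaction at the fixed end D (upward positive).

R_D = 253.4 kN

Remove the prop at E; the released (primary) structure is a cantilever built in at D.
Downward deflection at the released point E due to the loads:
  UDL 24.2: wL⁴/(8EI) = 116208/EI
  point load 37 at a = 2.8: Pa²(3L − a)/(6EI) = 1895/EI
  δ_0 = 118104/EI
Tip deflection under a unit load at E: L³/(3EI) = 914.7/EI.
With EI = 50000 kN·m²: δ_0 = 2.3621 m and δ_{EE} = 0.018293 m/kN.
Compatibility — the spring shortens by R_E/k under the reaction it provides: δ_0 − R_E·δ_{EE} = R_E/k. With 1/k = 0.001 m/kN, R_E = δ_0 / (δ_{EE} + 1/k) = 2.3621 / (0.018293 + 0.001) = 122.4 kN.
Vertical equilibrium: R_D = ΣP − R_E = 375.8 − 122.4 = 253.4 kN.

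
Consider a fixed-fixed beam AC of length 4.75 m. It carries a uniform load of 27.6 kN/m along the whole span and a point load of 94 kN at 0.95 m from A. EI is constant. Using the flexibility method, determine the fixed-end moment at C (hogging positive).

M_C = 66.18 kN·m

Take the two fixed-end moments M_A, M_C as redundants; the released structure is the simple span AC.
Simple-span end rotations at A and C under the given loads:
  at A: UDL 27.6: wL³/(24EI) = 123.2/EI
  at C: UDL 27.6: wL³/(24EI) = 123.2/EI
  at A: point load 94 at a = 0.95: Pab(L + b)/(6LEI) = 101.8/EI
  at C: point load 94 at a = 0.95: Pab(L + a)/(6LEI) = 67.87/EI
  θ_A0 = 225/EI,  θ_C0 = 191.1/EI
Flexibility coefficients: a unit moment at one end gives L/(3EI) there and L/(6EI) at the far end, so f₁₁ = f₂₂ = 1.583/EI and f₁₂ = f₂₁ = 0.7917/EI.
Compatibility — zero rotation at each built-in end:
  1.583 M_A + 0.7917 M_C = 225
  0.7917 M_A + 1.583 M_C = 191.1
Solving the pair gives M_A = 109 kN·m and M_C = 66.18 kN·m (hogging).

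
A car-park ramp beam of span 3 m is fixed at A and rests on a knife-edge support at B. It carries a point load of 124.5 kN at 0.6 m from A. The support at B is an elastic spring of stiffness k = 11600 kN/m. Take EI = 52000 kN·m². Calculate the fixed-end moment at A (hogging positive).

M_A = 60.74 kN·m

Remove the prop at B; the released (primary) structure is a cantilever built in at A.
Deflection at B on the released cantilever, summing each load's contribution:
  point load 124.5 at a = 0.6: Pa²(3L − a)/(6EI) = 62.75/EI
Flexibility coefficient — unit upward force at B: δ_{BB} = L³/(3EI) = 9/EI.
With EI = 52000 kN·m²: δ_0 = 0.001207 m and δ_{BB} = 0.000173 m/kN.
Compatibility — the spring shortens by R_B/k under the reaction it provides: δ_0 − R_B·δ_{BB} = R_B/k. With 1/k = 0.000086 m/kN, R_B = δ_0 / (δ_{BB} + 1/k) = 0.001207 / (0.000173 + 0.000086) = 4.654 kN.
Moment equilibrium about A: M_A = Σ(load moments about A) − R_B·L = 74.7 − 4.654×3 = 60.74 kN·m.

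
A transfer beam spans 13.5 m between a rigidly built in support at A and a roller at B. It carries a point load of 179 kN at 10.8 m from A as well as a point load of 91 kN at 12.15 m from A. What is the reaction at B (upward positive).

Remove the prop at B; the released (primary) structure is a cantilever built in at A.
Free-end deflection of the primary structure under the applied loading (downward +):
  point load 179 at a = 10.8: Pa²(3L − a)/(6EI) = 103349/EI
  point load 91 at a = 12.15: Pa²(3L − a)/(6EI) = 63474/EI
  δ_0 = 166823/EI
Flexibility coefficient — unit upward force at B: δ_{BB} = L³/(3EI) = 820.1/EI.
The prop prevents deflection at B: R_B = δ_0/δ_{BB} = 166823/820.1 = 203.4 kN.

R_B = 203.4 kN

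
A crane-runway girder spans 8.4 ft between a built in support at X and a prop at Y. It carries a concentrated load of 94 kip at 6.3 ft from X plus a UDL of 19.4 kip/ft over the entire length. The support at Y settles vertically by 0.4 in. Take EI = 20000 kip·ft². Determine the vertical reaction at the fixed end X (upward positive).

R_X = 139.7 kip

Release the roller at Y. Primary structure: cantilever fixed at X.
Primary-structure tip deflection at Y by superposition:
  point load 94 at a = 6.3: Pa²(3L − a)/(6EI) = 11752/EI
  UDL 19.4: wL⁴/(8EI) = 12073/EI
  δ_0 = 23826/EI
Tip deflection under a unit load at Y: L³/(3EI) = 197.6/EI.
With EI = 20000 kip·ft²: δ_0 = 1.1913 ft and δ_{YY} = 0.009878 ft/kip.
Compatibility — the beam at Y must follow the support down by 0.03333 ft: δ_0 − R_Y·δ_{YY} = 0.03333, so R_Y = (1.1913 − 0.03333)/0.009878 = 117.2 kip.
Vertical equilibrium: R_X = ΣP − R_Y = 257 − 117.2 = 139.7 kip.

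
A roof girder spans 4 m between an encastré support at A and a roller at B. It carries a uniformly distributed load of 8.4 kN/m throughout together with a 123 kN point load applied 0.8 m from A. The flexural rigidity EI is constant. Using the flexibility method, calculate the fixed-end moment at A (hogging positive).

Release the roller at B. Primary structure: cantilever fixed at A.
Free-end deflection of the primary structure under the applied loading (downward +):
  UDL 8.4: wL⁴/(8EI) = 268.8/EI
  point load 123 at a = 0.8: Pa²(3L − a)/(6EI) = 146.9/EI
  δ_0 = 415.7/EI
Tip deflection under a unit load at B: L³/(3EI) = 21.33/EI.
Compatibility at B: δ_0 − R_B·δ_{BB} = 0, so R_B = 415.7/21.33 = 19.49 kN.
Moment equilibrium about A: M_A = Σ(load moments about A) − R_B·L = 165.6 − 19.49×4 = 87.65 kN·m.

M_A = 87.65 kN·m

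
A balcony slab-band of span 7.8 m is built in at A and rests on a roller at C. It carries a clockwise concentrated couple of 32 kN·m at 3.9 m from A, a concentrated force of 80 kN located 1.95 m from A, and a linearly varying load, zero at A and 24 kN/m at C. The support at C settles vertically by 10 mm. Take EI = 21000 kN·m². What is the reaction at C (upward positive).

Take the reaction at C as the redundant and release it; the primary structure is a cantilever fixed at A.
Primary-structure tip deflection at C by superposition:
  clockwise couple 32 at a = 3.9: M₀a(2L − a)/(2EI) = 730.1/EI
  point load 80 at a = 1.95: Pa²(3L − a)/(6EI) = 1088/EI
  triangular load, peak 24 at the free end: 11w₀L⁴/(120EI) = 8143/EI
  δ_0 = 9961/EI
Tip deflection under a unit load at C: L³/(3EI) = 158.2/EI.
With EI = 21000 kN·m²: δ_0 = 0.47433 m and δ_{CC} = 0.007533 m/kN.
Compatibility — the beam at C must follow the support down by 0.01 m: δ_0 − R_C·δ_{CC} = 0.01, so R_C = (0.47433 − 0.01)/0.007533 = 61.64 kN.

R_C = 61.64 kN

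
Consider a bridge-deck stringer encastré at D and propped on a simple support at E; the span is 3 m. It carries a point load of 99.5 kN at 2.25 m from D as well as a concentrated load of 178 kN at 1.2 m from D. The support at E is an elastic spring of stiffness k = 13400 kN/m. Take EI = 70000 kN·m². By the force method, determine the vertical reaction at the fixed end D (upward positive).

Choose R_E as the redundant. The primary structure is the cantilever fixed at D.
Deflection at E on the released cantilever, summing each load's contribution:
  point load 99.5 at a = 2.25: Pa²(3L − a)/(6EI) = 566.7/EI
  point load 178 at a = 1.2: Pa²(3L − a)/(6EI) = 333.2/EI
  δ_0 = 899.9/EI
Tip deflection under a unit load at E: L³/(3EI) = 9/EI.
With EI = 70000 kN·m²: δ_0 = 0.012856 m and δ_{EE} = 0.000129 m/kN.
Compatibility — the spring shortens by R_E/k under the reaction it provides: δ_0 − R_E·δ_{EE} = R_E/k. With 1/k = 0.000075 m/kN, R_E = δ_0 / (δ_{EE} + 1/k) = 0.012856 / (0.000129 + 0.000075) = 63.27 kN.
Vertical equilibrium: R_D = ΣP − R_E = 277.5 − 63.27 = 214.2 kN.

R_D = 214.2 kN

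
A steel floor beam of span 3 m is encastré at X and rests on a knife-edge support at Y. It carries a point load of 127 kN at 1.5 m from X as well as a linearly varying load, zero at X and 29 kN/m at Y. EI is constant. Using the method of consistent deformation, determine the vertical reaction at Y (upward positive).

R_Y = 63.61 kN

Choose R_Y as the redundant. The primary structure is the cantilever fixed at X.
Free-end deflection of the primary structure under the applied loading (downward +):
  point load 127 at a = 1.5: Pa²(3L − a)/(6EI) = 357.2/EI
  triangular load, peak 29 at the free end: 11w₀L⁴/(120EI) = 215.3/EI
  δ_0 = 572.5/EI
Flexibility coefficient — unit upward force at Y: δ_{YY} = L³/(3EI) = 9/EI.
Compatibility at Y: δ_0 − R_Y·δ_{YY} = 0, so R_Y = 572.5/9 = 63.61 kN.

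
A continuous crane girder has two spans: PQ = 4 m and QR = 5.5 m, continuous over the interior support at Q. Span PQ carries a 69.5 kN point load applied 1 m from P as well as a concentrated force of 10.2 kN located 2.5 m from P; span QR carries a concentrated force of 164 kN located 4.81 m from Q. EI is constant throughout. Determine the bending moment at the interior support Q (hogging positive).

Release continuity at Q by inserting a hinge; the redundant is the internal moment M_Q. The primary structure is two simply-supported spans PQ and QR.
End slopes at the hinge Q, treating each span as simply supported:
  span PQ: point load 69.5 at a = 1: Pab(L + a)/(6LEI) = 43.44/EI
  span PQ: point load 10.2 at a = 2.5: Pab(L + a)/(6LEI) = 10.36/EI
  span QR: point load 164 at a = 4.81: Pab(L + b)/(6LEI) = 102.1/EI
  relative rotation θ_0 = (53.8 + 102.1)/EI = 155.9/EI
A unit hogging moment at Q produces rotation L₁/(3EI) + L₂/(3EI) = 3.167/EI.
Slope continuity at Q: θ_0 = M_Q·3.167/EI, so M_Q = 155.9/3.167 = 49.23 kN·m (hogging).

M_Q = 49.23 kN·m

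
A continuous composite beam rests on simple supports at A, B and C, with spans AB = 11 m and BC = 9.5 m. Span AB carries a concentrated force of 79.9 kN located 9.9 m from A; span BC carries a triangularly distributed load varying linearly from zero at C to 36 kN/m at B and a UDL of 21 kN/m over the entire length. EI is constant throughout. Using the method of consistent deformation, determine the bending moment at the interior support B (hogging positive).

Take M_B as the redundant. Released structure: two simple spans AB and BC with a hinge at B.
Discontinuity in slope at B on the released structure — sum the simple-span end rotations:
  span AB: point load 79.9 at a = 9.9: Pab(L + a)/(6LEI) = 275.5/EI
  span BC: triangular load, peak 36: w₀L³/(45EI) = 685.9/EI
  span BC: UDL 21: wL³/(24EI) = 750.2/EI
  relative rotation θ_0 = (275.5 + 1436)/EI = 1712/EI
A unit hogging moment at B produces rotation L₁/(3EI) + L₂/(3EI) = 6.833/EI.
Compatibility: M_B·(L₁+L₂)/(3EI) = θ_0, giving M_B = 250.5 kN·m (hogging).

M_B = 250.5 kN·m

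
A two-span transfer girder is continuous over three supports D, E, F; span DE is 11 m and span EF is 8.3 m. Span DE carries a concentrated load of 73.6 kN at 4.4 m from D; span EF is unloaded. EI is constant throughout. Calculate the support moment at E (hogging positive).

Insert a hinge at E; M_E is the redundant, and each span becomes simply supported.
Discontinuity in slope at E on the released structure — sum the simple-span end rotations:
  span DE: point load 73.6 at a = 4.4: Pab(L + a)/(6LEI) = 498.7/EI
  relative rotation θ_0 = (498.7 + 0)/EI = 498.7/EI
A unit hogging moment at E produces rotation L₁/(3EI) + L₂/(3EI) = 6.433/EI.
Slope continuity at E: θ_0 = M_E·6.433/EI, so M_E = 498.7/6.433 = 77.52 kN·m (hogging).

M_E = 77.52 kN·m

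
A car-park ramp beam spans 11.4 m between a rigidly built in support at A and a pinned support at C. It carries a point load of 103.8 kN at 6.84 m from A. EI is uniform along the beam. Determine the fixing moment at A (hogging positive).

M_A = 198.8 kN·m

Choose R_C as the redundant. The primary structure is the cantilever fixed at A.
Primary-structure tip deflection at C by superposition:
  point load 103.8 at a = 6.84: Pa²(3L − a)/(6EI) = 22145/EI
Tip deflection under a unit load at C: L³/(3EI) = 493.8/EI.
The prop prevents deflection at C: R_C = δ_0/δ_{CC} = 22145/493.8 = 44.84 kN.
Moment equilibrium about A: M_A = Σ(load moments about A) − R_C·L = 710 − 44.84×11.4 = 198.8 kN·m.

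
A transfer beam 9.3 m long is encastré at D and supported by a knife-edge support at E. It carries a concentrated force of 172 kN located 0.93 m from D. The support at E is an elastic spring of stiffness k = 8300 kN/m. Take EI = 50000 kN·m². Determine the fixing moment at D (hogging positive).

Choose R_E as the redundant. The primary structure is the cantilever fixed at D.
Downward deflection at the released point E due to the loads:
  point load 172 at a = 0.93: Pa²(3L − a)/(6EI) = 668.7/EI
Tip deflection under a unit load at E: L³/(3EI) = 268.1/EI.
With EI = 50000 kN·m²: δ_0 = 0.013374 m and δ_{EE} = 0.005362 m/kN.
Compatibility — the spring shortens by R_E/k under the reaction it provides: δ_0 − R_E·δ_{EE} = R_E/k. With 1/k = 0.00012 m/kN, R_E = δ_0 / (δ_{EE} + 1/k) = 0.013374 / (0.005362 + 0.00012) = 2.439 kN.
Moment equilibrium about D: M_D = Σ(load moments about D) − R_E·L = 160 − 2.439×9.3 = 137.3 kN·m.

M_D = 137.3 kN·m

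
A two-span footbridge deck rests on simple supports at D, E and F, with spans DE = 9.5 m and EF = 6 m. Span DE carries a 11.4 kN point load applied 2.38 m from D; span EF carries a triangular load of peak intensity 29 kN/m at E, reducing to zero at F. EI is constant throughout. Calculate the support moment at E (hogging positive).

Take M_E as the redundant. Released structure: two simple spans DE and EF with a hinge at E.
Discontinuity in slope at E on the released structure — sum the simple-span end rotations:
  span DE: point load 11.4 at a = 2.38: Pab(L + a)/(6LEI) = 40.26/EI
  span EF: triangular load, peak 29: w₀L³/(45EI) = 139.2/EI
  relative rotation θ_0 = (40.26 + 139.2)/EI = 179.5/EI
A unit hogging moment at E produces rotation L₁/(3EI) + L₂/(3EI) = 5.167/EI.
Slope continuity at E: θ_0 = M_E·5.167/EI, so M_E = 179.5/5.167 = 34.73 kN·m (hogging).

M_E = 34.73 kN·m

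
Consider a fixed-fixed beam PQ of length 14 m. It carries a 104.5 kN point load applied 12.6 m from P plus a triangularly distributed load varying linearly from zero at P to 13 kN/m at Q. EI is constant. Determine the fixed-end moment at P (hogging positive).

Release both end moments; the primary structure is a simply-supported span PQ with redundants M_P and M_Q.
Simple-span end rotations at P and Q under the given loads:
  at P: point load 104.5 at a = 12.6: Pab(L + b)/(6LEI) = 338/EI
  at Q: point load 104.5 at a = 12.6: Pab(L + a)/(6LEI) = 583.7/EI
  at P: triangular load, peak 13: 7w₀L³/(360EI) = 693.6/EI
  at Q: triangular load, peak 13: w₀L³/(45EI) = 792.7/EI
  θ_P0 = 1032/EI,  θ_Q0 = 1376/EI
Flexibility coefficients: a unit moment at one end gives L/(3EI) there and L/(6EI) at the far end, so f₁₁ = f₂₂ = 4.667/EI and f₁₂ = f₂₁ = 2.333/EI.
Compatibility — zero rotation at each built-in end:
  4.667 M_P + 2.333 M_Q = 1032
  2.333 M_P + 4.667 M_Q = 1376
Solving the pair gives M_P = 98.1 kN·m and M_Q = 245.9 kN·m (hogging).

M_P = 98.1 kN·m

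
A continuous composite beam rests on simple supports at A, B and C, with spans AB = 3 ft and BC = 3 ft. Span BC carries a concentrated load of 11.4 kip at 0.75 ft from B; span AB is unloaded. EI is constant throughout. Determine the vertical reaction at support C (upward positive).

R_C = 1.915 kip

Insert a hinge at B; M_B is the redundant, and each span becomes simply supported.
End slopes at the hinge B, treating each span as simply supported:
  span BC: point load 11.4 at a = 0.75: Pab(L + b)/(6LEI) = 5.611/EI
  relative rotation θ_0 = (0 + 5.611)/EI = 5.611/EI
A unit hogging moment at B produces rotation L₁/(3EI) + L₂/(3EI) = 2/EI.
Compatibility: M_B·(L₁+L₂)/(3EI) = θ_0, giving M_B = 2.805 kip·ft (hogging).
Span BC, ΣM about C: R_B^{BC}·3 = 25.65 + 2.805, so R_B^{BC} = 9.485 kip and R_C = 11.4 − 9.485 = 1.915 kip.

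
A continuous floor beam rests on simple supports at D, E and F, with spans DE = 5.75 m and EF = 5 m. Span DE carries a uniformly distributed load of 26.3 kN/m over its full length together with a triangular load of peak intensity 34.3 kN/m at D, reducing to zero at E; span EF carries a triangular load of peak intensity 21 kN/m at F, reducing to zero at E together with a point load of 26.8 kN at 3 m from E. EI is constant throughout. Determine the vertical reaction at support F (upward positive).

R_F = 27.43 kN

Release continuity at E by inserting a hinge; the redundant is the internal moment M_E. The primary structure is two simply-supported spans DE and EF.
Discontinuity in slope at E on the released structure — sum the simple-span end rotations:
  span DE: UDL 26.3: wL³/(24EI) = 208.3/EI
  span DE: triangular load, peak 34.3: 7w₀L³/(360EI) = 126.8/EI
  span EF: triangular load, peak 21: 7w₀L³/(360EI) = 51.04/EI
  span EF: point load 26.8 at a = 3: Pab(L + b)/(6LEI) = 37.52/EI
  relative rotation θ_0 = (335.1 + 88.56)/EI = 423.7/EI
A unit hogging moment at E produces rotation L₁/(3EI) + L₂/(3EI) = 3.583/EI.
Compatibility: M_E·(L₁+L₂)/(3EI) = θ_0, giving M_E = 118.2 kN·m (hogging).
Span EF, ΣM about F: R_E^{EF}·5 = 141.1 + 118.2, so R_E^{EF} = 51.87 kN and R_F = 79.3 − 51.87 = 27.43 kN.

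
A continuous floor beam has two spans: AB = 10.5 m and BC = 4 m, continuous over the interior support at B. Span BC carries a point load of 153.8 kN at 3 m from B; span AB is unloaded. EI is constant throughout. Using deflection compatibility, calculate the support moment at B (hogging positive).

M_B = 19.89 kN·m

Release continuity at B by inserting a hinge; the redundant is the internal moment M_B. The primary structure is two simply-supported spans AB and BC.
Rotations at B on the released spans (each span's end-slope, ×1/EI):
  span BC: point load 153.8 at a = 3: Pab(L + b)/(6LEI) = 96.12/EI
  relative rotation θ_0 = (0 + 96.12)/EI = 96.12/EI
A unit hogging moment at B produces rotation L₁/(3EI) + L₂/(3EI) = 4.833/EI.
Slope continuity at B: θ_0 = M_B·4.833/EI, so M_B = 96.12/4.833 = 19.89 kN·m (hogging).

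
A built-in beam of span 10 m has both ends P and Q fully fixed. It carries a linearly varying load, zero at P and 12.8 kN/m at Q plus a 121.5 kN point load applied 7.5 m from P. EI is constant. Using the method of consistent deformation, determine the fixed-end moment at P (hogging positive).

Take the two fixed-end moments M_P, M_Q as redundants; the released structure is the simple span PQ.
On the primary (simply-supported) span, the end slopes from the loading are:
  at P: triangular load, peak 12.8: 7w₀L³/(360EI) = 248.9/EI
  at Q: triangular load, peak 12.8: w₀L³/(45EI) = 284.4/EI
  at P: point load 121.5 at a = 7.5: Pab(L + b)/(6LEI) = 474.6/EI
  at Q: point load 121.5 at a = 7.5: Pab(L + a)/(6LEI) = 664.5/EI
  θ_P0 = 723.5/EI,  θ_Q0 = 948.9/EI
Flexibility coefficients: a unit moment at one end gives L/(3EI) there and L/(6EI) at the far end, so f₁₁ = f₂₂ = 3.333/EI and f₁₂ = f₂₁ = 1.667/EI.
Compatibility — zero rotation at each built-in end:
  3.333 M_P + 1.667 M_Q = 723.5
  1.667 M_P + 3.333 M_Q = 948.9
Solving the pair gives M_P = 99.62 kN·m and M_Q = 234.9 kN·m (hogging).

M_P = 99.62 kN·m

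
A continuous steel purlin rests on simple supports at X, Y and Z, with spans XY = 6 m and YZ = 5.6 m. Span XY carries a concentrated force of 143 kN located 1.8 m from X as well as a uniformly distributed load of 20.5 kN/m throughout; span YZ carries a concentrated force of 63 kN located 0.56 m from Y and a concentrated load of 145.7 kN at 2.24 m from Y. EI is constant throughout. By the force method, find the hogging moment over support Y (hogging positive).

Take M_Y as the redundant. Released structure: two simple spans XY and YZ with a hinge at Y.
Rotations at Y on the released spans (each span's end-slope, ×1/EI):
  span XY: point load 143 at a = 1.8: Pab(L + a)/(6LEI) = 234.2/EI
  span XY: UDL 20.5: wL³/(24EI) = 184.5/EI
  span YZ: point load 63 at a = 0.56: Pab(L + b)/(6LEI) = 56.31/EI
  span YZ: point load 145.7 at a = 2.24: Pab(L + b)/(6LEI) = 292.4/EI
  relative rotation θ_0 = (418.7 + 348.7)/EI = 767.5/EI
A unit hogging moment at Y produces rotation L₁/(3EI) + L₂/(3EI) = 3.867/EI.
Compatibility: M_Y·(L₁+L₂)/(3EI) = θ_0, giving M_Y = 198.5 kN·m (hogging).

M_Y = 198.5 kN·m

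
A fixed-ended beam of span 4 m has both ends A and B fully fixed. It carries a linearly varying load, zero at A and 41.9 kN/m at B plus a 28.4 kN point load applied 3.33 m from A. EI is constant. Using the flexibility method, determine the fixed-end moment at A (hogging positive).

Take the two fixed-end moments M_A, M_B as redundants; the released structure is the simple span AB.
End rotations of the released simple span under the applied load (×1/EI):
  at A: triangular load, peak 41.9: 7w₀L³/(360EI) = 52.14/EI
  at B: triangular load, peak 41.9: w₀L³/(45EI) = 59.59/EI
  at A: point load 28.4 at a = 3.33: Pab(L + b)/(6LEI) = 12.33/EI
  at B: point load 28.4 at a = 3.33: Pab(L + a)/(6LEI) = 19.35/EI
  θ_A0 = 64.47/EI,  θ_B0 = 78.94/EI
Flexibility coefficients: a unit moment at one end gives L/(3EI) there and L/(6EI) at the far end, so f₁₁ = f₂₂ = 1.333/EI and f₁₂ = f₂₁ = 0.6667/EI.
Compatibility — zero rotation at each built-in end:
  1.333 M_A + 0.6667 M_B = 64.47
  0.6667 M_A + 1.333 M_B = 78.94
Solving the pair gives M_A = 25 kN·m and M_B = 46.71 kN·m (hogging).

M_A = 25 kN·m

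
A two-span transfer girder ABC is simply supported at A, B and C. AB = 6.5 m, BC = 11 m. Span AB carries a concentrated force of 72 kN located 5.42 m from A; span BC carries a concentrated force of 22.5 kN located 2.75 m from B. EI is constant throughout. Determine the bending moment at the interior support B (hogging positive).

M_B = 47.61 kN·m

Insert a hinge at B; M_B is the redundant, and each span becomes simply supported.
Discontinuity in slope at B on the released structure — sum the simple-span end rotations:
  span AB: point load 72 at a = 5.42: Pab(L + a)/(6LEI) = 128.8/EI
  span BC: point load 22.5 at a = 2.75: Pab(L + b)/(6LEI) = 148.9/EI
  relative rotation θ_0 = (128.8 + 148.9)/EI = 277.7/EI
A unit hogging moment at B produces rotation L₁/(3EI) + L₂/(3EI) = 5.833/EI.
Compatibility: M_B·(L₁+L₂)/(3EI) = θ_0, giving M_B = 47.61 kN·m (hogging).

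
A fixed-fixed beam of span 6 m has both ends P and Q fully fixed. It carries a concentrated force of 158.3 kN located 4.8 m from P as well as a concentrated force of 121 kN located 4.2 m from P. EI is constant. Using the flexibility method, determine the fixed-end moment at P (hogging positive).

Release both end moments; the primary structure is a simply-supported span PQ with redundants M_P and M_Q.
Simple-span end rotations at P and Q under the given loads:
  at P: point load 158.3 at a = 4.8: Pab(L + b)/(6LEI) = 182.4/EI
  at Q: point load 158.3 at a = 4.8: Pab(L + a)/(6LEI) = 273.5/EI
  at P: point load 121 at a = 4.2: Pab(L + b)/(6LEI) = 198.2/EI
  at Q: point load 121 at a = 4.2: Pab(L + a)/(6LEI) = 259.2/EI
  θ_P0 = 380.6/EI,  θ_Q0 = 532.7/EI
Flexibility coefficients: a unit moment at one end gives L/(3EI) there and L/(6EI) at the far end, so f₁₁ = f₂₂ = 2/EI and f₁₂ = f₂₁ = 1/EI.
Compatibility — zero rotation at each built-in end:
  2 M_P + 1 M_Q = 380.6
  1 M_P + 2 M_Q = 532.7
Solving the pair gives M_P = 76.13 kN·m and M_Q = 228.3 kN·m (hogging).

M_P = 76.13 kN·m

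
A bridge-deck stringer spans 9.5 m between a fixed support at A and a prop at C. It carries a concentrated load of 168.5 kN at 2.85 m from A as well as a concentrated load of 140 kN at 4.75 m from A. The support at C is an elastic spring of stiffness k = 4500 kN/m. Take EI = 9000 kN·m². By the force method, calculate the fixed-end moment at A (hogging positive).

M_A = 539.3 kN·m

Remove the prop at C; the released (primary) structure is a cantilever built in at A.
Free-end deflection of the primary structure under the applied loading (downward +):
  point load 168.5 at a = 2.85: Pa²(3L − a)/(6EI) = 5851/EI
  point load 140 at a = 4.75: Pa²(3L − a)/(6EI) = 12503/EI
  δ_0 = 18354/EI
Tip deflection under a unit load at C: L³/(3EI) = 285.8/EI.
With EI = 9000 kN·m²: δ_0 = 2.0394 m and δ_{CC} = 0.031755 m/kN.
Compatibility — the spring shortens by R_C/k under the reaction it provides: δ_0 − R_C·δ_{CC} = R_C/k. With 1/k = 0.000222 m/kN, R_C = δ_0 / (δ_{CC} + 1/k) = 2.0394 / (0.031755 + 0.000222) = 63.78 kN.
Moment equilibrium about A: M_A = Σ(load moments about A) − R_C·L = 1145 − 63.78×9.5 = 539.3 kN·m.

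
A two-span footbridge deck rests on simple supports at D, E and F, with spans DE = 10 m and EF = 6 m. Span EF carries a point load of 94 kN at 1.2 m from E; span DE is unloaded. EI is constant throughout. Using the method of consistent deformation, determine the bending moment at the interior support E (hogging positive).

M_E = 30.46 kN·m

Insert a hinge at E; M_E is the redundant, and each span becomes simply supported.
Discontinuity in slope at E on the released structure — sum the simple-span end rotations:
  span EF: point load 94 at a = 1.2: Pab(L + b)/(6LEI) = 162.4/EI
  relative rotation θ_0 = (0 + 162.4)/EI = 162.4/EI
A unit hogging moment at E produces rotation L₁/(3EI) + L₂/(3EI) = 5.333/EI.
Compatibility: M_E·(L₁+L₂)/(3EI) = θ_0, giving M_E = 30.46 kN·m (hogging).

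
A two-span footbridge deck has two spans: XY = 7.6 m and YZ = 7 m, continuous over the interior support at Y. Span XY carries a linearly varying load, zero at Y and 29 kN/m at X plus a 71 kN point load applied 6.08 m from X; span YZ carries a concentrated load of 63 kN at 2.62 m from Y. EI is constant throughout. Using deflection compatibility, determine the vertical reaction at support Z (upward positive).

R_Z = 4.785 kN

Take M_Y as the redundant. Released structure: two simple spans XY and YZ with a hinge at Y.
Rotations at Y on the released spans (each span's end-slope, ×1/EI):
  span XY: triangular load, peak 29: 7w₀L³/(360EI) = 247.5/EI
  span XY: point load 71 at a = 6.08: Pab(L + a)/(6LEI) = 196.8/EI
  span YZ: point load 63 at a = 2.62: Pab(L + b)/(6LEI) = 195.9/EI
  relative rotation θ_0 = (444.4 + 195.9)/EI = 640.3/EI
A unit hogging moment at Y produces rotation L₁/(3EI) + L₂/(3EI) = 4.867/EI.
Slope continuity at Y: θ_0 = M_Y·4.867/EI, so M_Y = 640.3/4.867 = 131.6 kN·m (hogging).
Span YZ, ΣM about Z: R_Y^{YZ}·7 = 275.9 + 131.6, so R_Y^{YZ} = 58.21 kN and R_Z = 63 − 58.21 = 4.785 kN.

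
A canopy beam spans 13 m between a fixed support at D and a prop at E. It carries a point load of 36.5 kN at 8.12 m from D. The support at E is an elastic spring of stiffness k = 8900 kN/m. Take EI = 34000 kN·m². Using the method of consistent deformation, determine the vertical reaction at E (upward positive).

R_E = 16.83 kN

Remove the prop at E; the released (primary) structure is a cantilever built in at D.
Downward deflection at the released point E due to the loads:
  point load 36.5 at a = 8.12: Pa²(3L − a)/(6EI) = 12386/EI
Tip deflection under a unit load at E: L³/(3EI) = 732.3/EI.
With EI = 34000 kN·m²: δ_0 = 0.36429 m and δ_{EE} = 0.021539 m/kN.
Compatibility — the spring shortens by R_E/k under the reaction it provides: δ_0 − R_E·δ_{EE} = R_E/k. With 1/k = 0.000112 m/kN, R_E = δ_0 / (δ_{EE} + 1/k) = 0.36429 / (0.021539 + 0.000112) = 16.83 kN.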